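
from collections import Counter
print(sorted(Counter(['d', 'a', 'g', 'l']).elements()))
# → ['a', 'd', 'g', 'l']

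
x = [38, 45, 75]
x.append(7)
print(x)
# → [38, 45, 75, 7]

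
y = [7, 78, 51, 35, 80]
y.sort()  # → [7, 35, 51, 78, 80]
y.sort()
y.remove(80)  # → [7, 35, 51, 78]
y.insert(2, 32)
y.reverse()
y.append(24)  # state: [78, 51, 32, 35, 7, 24]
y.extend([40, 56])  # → [78, 51, 32, 35, 7, 24, 40, 56]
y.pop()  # 56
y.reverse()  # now [40, 24, 7, 35, 32, 51, 78]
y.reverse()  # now [78, 51, 32, 35, 7, 24, 40]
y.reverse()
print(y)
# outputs [40, 24, 7, 35, 32, 51, 78]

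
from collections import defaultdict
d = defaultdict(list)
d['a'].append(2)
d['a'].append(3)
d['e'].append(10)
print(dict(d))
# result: {'a': [2, 3], 'e': [10]}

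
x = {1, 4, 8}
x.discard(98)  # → {1, 4, 8}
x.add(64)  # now {1, 4, 8, 64}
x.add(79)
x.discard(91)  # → {1, 4, 8, 64, 79}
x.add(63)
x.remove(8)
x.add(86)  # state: {1, 4, 63, 64, 79, 86}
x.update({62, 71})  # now {1, 4, 62, 63, 64, 71, 79, 86}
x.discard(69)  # {1, 4, 62, 63, 64, 71, 79, 86}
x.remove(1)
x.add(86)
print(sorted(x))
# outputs [4, 62, 63, 64, 71, 79, 86]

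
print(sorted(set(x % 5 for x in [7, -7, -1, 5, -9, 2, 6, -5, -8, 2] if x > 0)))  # [0, 1, 2]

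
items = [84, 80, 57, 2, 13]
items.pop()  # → 13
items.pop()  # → 2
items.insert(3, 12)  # [84, 80, 57, 12]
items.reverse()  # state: [12, 57, 80, 84]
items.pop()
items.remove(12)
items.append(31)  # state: [57, 80, 31]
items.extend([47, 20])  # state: [57, 80, 31, 47, 20]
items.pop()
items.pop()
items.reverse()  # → [31, 80, 57]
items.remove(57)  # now [31, 80]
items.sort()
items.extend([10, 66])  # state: [31, 80, 10, 66]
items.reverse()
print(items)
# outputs [66, 10, 80, 31]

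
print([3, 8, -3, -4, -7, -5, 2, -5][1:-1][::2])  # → [8, -4, -5]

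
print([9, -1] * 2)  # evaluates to [9, -1, 9, -1]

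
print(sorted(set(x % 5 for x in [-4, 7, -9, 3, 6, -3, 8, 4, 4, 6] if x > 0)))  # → [1, 2, 3, 4]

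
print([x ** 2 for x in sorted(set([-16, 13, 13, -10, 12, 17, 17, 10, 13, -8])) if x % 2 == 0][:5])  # [256, 100, 64, 100, 144]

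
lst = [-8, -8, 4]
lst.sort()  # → [-8, -8, 4]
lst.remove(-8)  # [-8, 4]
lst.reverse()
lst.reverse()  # [-8, 4]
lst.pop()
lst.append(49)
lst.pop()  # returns 49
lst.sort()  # [-8]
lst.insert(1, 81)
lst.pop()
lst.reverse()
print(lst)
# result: [-8]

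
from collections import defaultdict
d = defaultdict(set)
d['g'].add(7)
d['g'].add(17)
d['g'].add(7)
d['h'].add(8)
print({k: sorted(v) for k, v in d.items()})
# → {'g': [7, 17], 'h': [8]}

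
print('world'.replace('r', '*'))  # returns wo*ld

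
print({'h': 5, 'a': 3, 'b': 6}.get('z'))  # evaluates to None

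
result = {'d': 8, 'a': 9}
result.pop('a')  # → 9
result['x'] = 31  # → {'d': 8, 'x': 31}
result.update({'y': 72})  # {'d': 8, 'x': 31, 'y': 72}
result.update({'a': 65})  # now {'d': 8, 'x': 31, 'y': 72, 'a': 65}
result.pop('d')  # 8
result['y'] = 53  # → {'x': 31, 'y': 53, 'a': 65}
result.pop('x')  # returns 31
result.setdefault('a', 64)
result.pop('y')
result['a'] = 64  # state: {'a': 64}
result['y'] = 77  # {'a': 64, 'y': 77}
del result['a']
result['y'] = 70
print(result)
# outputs {'y': 70}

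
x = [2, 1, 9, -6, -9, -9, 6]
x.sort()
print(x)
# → [-9, -9, -6, 1, 2, 6, 9]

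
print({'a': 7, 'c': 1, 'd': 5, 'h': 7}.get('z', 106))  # 106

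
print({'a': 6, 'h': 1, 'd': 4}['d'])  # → 4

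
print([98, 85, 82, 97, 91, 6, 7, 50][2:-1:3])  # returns [82, 6]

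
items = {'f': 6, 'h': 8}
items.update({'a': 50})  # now {'f': 6, 'h': 8, 'a': 50}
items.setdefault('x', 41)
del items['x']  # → {'f': 6, 'h': 8, 'a': 50}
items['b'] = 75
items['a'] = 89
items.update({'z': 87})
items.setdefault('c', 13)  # 13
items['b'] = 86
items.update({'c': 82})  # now {'f': 6, 'h': 8, 'a': 89, 'b': 86, 'z': 87, 'c': 82}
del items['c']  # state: {'f': 6, 'h': 8, 'a': 89, 'b': 86, 'z': 87}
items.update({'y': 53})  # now {'f': 6, 'h': 8, 'a': 89, 'b': 86, 'z': 87, 'y': 53}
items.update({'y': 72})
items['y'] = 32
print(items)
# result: {'f': 6, 'h': 8, 'a': 89, 'b': 86, 'z': 87, 'y': 32}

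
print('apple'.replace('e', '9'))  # appl9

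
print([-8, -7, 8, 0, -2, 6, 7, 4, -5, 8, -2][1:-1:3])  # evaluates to [-7, -2, 4]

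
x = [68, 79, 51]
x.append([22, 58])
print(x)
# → [68, 79, 51, [22, 58]]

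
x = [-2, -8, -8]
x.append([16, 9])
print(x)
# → [-2, -8, -8, [16, 9]]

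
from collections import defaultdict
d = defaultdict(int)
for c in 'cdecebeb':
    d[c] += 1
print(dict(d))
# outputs {'c': 2, 'd': 1, 'e': 3, 'b': 2}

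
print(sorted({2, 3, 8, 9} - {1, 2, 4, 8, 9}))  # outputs [3]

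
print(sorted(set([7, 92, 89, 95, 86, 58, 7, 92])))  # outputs [7, 58, 86, 89, 92, 95]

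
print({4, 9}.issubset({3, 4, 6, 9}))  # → True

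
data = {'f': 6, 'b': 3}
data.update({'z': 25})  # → {'f': 6, 'b': 3, 'z': 25}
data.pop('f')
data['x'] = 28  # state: {'b': 3, 'z': 25, 'x': 28}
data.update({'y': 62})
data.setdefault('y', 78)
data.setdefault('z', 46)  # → 25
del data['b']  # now {'z': 25, 'x': 28, 'y': 62}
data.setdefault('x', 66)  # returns 28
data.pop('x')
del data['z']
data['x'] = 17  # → {'y': 62, 'x': 17}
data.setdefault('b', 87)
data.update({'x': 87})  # {'y': 62, 'x': 87, 'b': 87}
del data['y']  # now {'x': 87, 'b': 87}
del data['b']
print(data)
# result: {'x': 87}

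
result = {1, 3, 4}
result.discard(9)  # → {1, 3, 4}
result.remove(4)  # {1, 3}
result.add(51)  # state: {1, 3, 51}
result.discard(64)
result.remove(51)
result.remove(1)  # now {3}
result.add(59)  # {3, 59}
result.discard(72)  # {3, 59}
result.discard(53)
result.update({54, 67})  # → {3, 54, 59, 67}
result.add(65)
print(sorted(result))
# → [3, 54, 59, 65, 67]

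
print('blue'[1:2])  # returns l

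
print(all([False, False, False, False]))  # False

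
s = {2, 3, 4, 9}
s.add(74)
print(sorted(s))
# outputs [2, 3, 4, 9, 74]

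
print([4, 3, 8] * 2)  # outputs [4, 3, 8, 4, 3, 8]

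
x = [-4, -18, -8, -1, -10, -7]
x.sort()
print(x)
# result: [-18, -10, -8, -7, -4, -1]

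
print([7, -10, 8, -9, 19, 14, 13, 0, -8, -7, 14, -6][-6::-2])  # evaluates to [13, 19, 8, 7]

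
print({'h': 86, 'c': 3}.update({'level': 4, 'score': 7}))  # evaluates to None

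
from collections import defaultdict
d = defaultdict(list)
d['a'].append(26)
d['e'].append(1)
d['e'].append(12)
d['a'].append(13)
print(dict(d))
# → {'a': [26, 13], 'e': [1, 12]}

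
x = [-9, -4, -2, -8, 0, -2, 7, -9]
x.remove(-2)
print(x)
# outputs [-9, -4, -8, 0, -2, 7, -9]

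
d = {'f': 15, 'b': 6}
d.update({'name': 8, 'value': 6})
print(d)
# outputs {'f': 15, 'b': 6, 'name': 8, 'value': 6}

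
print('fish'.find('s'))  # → 2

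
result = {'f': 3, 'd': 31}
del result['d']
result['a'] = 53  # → {'f': 3, 'a': 53}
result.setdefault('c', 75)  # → 75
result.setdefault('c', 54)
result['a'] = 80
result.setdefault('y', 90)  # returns 90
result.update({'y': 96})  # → {'f': 3, 'a': 80, 'c': 75, 'y': 96}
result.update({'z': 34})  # {'f': 3, 'a': 80, 'c': 75, 'y': 96, 'z': 34}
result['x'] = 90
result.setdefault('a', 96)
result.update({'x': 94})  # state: {'f': 3, 'a': 80, 'c': 75, 'y': 96, 'z': 34, 'x': 94}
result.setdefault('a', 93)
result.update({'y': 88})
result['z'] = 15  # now {'f': 3, 'a': 80, 'c': 75, 'y': 88, 'z': 15, 'x': 94}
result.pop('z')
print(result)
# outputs {'f': 3, 'a': 80, 'c': 75, 'y': 88, 'x': 94}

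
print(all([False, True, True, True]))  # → False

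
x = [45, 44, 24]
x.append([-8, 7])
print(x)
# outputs [45, 44, 24, [-8, 7]]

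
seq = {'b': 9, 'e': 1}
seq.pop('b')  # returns 9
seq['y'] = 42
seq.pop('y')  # 42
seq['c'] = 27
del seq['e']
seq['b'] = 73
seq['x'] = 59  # {'c': 27, 'b': 73, 'x': 59}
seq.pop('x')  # 59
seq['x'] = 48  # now {'c': 27, 'b': 73, 'x': 48}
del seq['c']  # {'b': 73, 'x': 48}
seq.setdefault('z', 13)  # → 13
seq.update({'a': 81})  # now {'b': 73, 'x': 48, 'z': 13, 'a': 81}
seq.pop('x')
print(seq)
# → {'b': 73, 'z': 13, 'a': 81}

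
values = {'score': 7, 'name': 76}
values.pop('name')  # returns 76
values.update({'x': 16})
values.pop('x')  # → 16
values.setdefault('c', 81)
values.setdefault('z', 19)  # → 19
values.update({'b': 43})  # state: {'score': 7, 'c': 81, 'z': 19, 'b': 43}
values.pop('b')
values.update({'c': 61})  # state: {'score': 7, 'c': 61, 'z': 19}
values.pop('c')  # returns 61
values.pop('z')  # 19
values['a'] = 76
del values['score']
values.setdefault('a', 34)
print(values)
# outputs {'a': 76}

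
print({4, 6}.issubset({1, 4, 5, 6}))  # True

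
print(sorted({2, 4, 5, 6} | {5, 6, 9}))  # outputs [2, 4, 5, 6, 9]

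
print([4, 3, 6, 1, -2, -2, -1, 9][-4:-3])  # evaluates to [-2]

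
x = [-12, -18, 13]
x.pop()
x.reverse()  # [-18, -12]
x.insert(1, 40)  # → [-18, 40, -12]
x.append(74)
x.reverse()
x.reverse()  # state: [-18, 40, -12, 74]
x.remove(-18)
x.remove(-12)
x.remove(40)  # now [74]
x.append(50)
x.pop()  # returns 50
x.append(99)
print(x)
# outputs [74, 99]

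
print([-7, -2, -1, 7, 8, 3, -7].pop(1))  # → -2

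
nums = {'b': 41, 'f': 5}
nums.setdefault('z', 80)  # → 80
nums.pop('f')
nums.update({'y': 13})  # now {'b': 41, 'z': 80, 'y': 13}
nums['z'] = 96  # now {'b': 41, 'z': 96, 'y': 13}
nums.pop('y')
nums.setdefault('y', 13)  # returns 13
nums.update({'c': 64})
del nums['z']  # {'b': 41, 'y': 13, 'c': 64}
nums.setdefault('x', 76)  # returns 76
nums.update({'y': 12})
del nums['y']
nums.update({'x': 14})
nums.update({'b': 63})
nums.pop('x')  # 14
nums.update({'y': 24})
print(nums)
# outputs {'b': 63, 'c': 64, 'y': 24}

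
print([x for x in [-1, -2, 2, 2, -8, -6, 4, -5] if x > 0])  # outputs [2, 2, 4]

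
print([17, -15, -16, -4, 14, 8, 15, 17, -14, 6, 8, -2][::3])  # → [17, -4, 15, 6]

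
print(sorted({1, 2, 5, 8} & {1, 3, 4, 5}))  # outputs [1, 5]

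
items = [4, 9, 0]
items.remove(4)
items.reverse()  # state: [0, 9]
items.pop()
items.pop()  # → 0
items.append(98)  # [98]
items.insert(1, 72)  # [98, 72]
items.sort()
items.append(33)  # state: [72, 98, 33]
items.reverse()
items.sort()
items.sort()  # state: [33, 72, 98]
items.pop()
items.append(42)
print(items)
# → [33, 72, 42]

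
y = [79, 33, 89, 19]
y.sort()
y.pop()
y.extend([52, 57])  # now [19, 33, 79, 52, 57]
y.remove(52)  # [19, 33, 79, 57]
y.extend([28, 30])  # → [19, 33, 79, 57, 28, 30]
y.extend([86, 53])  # [19, 33, 79, 57, 28, 30, 86, 53]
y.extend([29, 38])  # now [19, 33, 79, 57, 28, 30, 86, 53, 29, 38]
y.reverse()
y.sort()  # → [19, 28, 29, 30, 33, 38, 53, 57, 79, 86]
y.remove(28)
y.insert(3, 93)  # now [19, 29, 30, 93, 33, 38, 53, 57, 79, 86]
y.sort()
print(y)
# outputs [19, 29, 30, 33, 38, 53, 57, 79, 86, 93]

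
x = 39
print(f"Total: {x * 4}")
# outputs Total: 156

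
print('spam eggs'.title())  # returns Spam Eggs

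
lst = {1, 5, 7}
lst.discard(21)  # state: {1, 5, 7}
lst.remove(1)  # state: {5, 7}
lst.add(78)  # {5, 7, 78}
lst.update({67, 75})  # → {5, 7, 67, 75, 78}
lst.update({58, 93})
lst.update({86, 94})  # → {5, 7, 58, 67, 75, 78, 86, 93, 94}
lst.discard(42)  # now {5, 7, 58, 67, 75, 78, 86, 93, 94}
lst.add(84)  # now {5, 7, 58, 67, 75, 78, 84, 86, 93, 94}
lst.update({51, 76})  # {5, 7, 51, 58, 67, 75, 76, 78, 84, 86, 93, 94}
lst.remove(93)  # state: {5, 7, 51, 58, 67, 75, 76, 78, 84, 86, 94}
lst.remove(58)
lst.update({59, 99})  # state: {5, 7, 51, 59, 67, 75, 76, 78, 84, 86, 94, 99}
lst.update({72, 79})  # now {5, 7, 51, 59, 67, 72, 75, 76, 78, 79, 84, 86, 94, 99}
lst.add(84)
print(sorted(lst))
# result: [5, 7, 51, 59, 67, 72, 75, 76, 78, 79, 84, 86, 94, 99]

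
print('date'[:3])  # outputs dat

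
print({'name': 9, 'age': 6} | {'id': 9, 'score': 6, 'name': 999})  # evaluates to {'name': 999, 'age': 6, 'id': 9, 'score': 6}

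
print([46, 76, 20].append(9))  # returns None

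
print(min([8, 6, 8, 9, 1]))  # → 1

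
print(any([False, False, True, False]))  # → True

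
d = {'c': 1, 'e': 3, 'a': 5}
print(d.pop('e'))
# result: 3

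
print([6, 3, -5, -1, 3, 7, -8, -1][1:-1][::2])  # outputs [3, -1, 7]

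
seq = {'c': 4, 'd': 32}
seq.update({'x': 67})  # {'c': 4, 'd': 32, 'x': 67}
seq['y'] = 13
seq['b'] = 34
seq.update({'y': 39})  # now {'c': 4, 'd': 32, 'x': 67, 'y': 39, 'b': 34}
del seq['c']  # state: {'d': 32, 'x': 67, 'y': 39, 'b': 34}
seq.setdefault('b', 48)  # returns 34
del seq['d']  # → {'x': 67, 'y': 39, 'b': 34}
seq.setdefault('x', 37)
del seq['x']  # {'y': 39, 'b': 34}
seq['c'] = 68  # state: {'y': 39, 'b': 34, 'c': 68}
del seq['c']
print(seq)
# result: {'y': 39, 'b': 34}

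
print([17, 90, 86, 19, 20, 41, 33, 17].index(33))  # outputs 6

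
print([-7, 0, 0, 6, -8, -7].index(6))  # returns 3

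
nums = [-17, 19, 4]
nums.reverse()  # [4, 19, -17]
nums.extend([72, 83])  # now [4, 19, -17, 72, 83]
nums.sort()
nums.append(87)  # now [-17, 4, 19, 72, 83, 87]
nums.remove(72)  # [-17, 4, 19, 83, 87]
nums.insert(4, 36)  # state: [-17, 4, 19, 83, 36, 87]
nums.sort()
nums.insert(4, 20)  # [-17, 4, 19, 36, 20, 83, 87]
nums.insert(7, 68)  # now [-17, 4, 19, 36, 20, 83, 87, 68]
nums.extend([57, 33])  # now [-17, 4, 19, 36, 20, 83, 87, 68, 57, 33]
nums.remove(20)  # [-17, 4, 19, 36, 83, 87, 68, 57, 33]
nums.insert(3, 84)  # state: [-17, 4, 19, 84, 36, 83, 87, 68, 57, 33]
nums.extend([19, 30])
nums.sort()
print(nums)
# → [-17, 4, 19, 19, 30, 33, 36, 57, 68, 83, 84, 87]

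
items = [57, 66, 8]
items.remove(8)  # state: [57, 66]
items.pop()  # 66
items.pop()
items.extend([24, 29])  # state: [24, 29]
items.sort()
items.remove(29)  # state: [24]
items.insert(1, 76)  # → [24, 76]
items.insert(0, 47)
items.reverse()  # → [76, 24, 47]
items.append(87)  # [76, 24, 47, 87]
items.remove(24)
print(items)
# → [76, 47, 87]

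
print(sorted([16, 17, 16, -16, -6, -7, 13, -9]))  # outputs [-16, -9, -7, -6, 13, 16, 16, 17]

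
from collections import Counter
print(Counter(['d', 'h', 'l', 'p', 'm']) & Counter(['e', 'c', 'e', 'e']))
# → Counter()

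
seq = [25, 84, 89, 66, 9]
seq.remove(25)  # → [84, 89, 66, 9]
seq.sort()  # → [9, 66, 84, 89]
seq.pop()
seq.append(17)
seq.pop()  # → 17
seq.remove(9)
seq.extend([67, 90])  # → [66, 84, 67, 90]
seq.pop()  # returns 90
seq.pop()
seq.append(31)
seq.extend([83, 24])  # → [66, 84, 31, 83, 24]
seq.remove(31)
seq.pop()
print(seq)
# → [66, 84, 83]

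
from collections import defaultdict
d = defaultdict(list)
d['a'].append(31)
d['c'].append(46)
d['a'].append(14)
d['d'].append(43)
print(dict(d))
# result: {'a': [31, 14], 'c': [46], 'd': [43]}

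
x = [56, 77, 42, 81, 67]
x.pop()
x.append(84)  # [56, 77, 42, 81, 84]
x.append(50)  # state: [56, 77, 42, 81, 84, 50]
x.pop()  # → 50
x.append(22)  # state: [56, 77, 42, 81, 84, 22]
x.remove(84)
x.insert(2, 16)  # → [56, 77, 16, 42, 81, 22]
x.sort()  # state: [16, 22, 42, 56, 77, 81]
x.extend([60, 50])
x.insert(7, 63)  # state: [16, 22, 42, 56, 77, 81, 60, 63, 50]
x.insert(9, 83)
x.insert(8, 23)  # [16, 22, 42, 56, 77, 81, 60, 63, 23, 50, 83]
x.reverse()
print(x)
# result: [83, 50, 23, 63, 60, 81, 77, 56, 42, 22, 16]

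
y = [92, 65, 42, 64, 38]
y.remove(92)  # [65, 42, 64, 38]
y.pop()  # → 38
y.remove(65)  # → [42, 64]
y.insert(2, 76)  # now [42, 64, 76]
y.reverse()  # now [76, 64, 42]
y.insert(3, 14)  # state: [76, 64, 42, 14]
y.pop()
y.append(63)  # [76, 64, 42, 63]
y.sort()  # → [42, 63, 64, 76]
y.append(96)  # [42, 63, 64, 76, 96]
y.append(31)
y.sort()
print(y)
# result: [31, 42, 63, 64, 76, 96]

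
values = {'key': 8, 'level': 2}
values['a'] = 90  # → {'key': 8, 'level': 2, 'a': 90}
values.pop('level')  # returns 2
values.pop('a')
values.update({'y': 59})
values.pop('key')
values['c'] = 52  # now {'y': 59, 'c': 52}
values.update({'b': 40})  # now {'y': 59, 'c': 52, 'b': 40}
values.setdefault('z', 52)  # 52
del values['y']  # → {'c': 52, 'b': 40, 'z': 52}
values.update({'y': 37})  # {'c': 52, 'b': 40, 'z': 52, 'y': 37}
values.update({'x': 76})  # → {'c': 52, 'b': 40, 'z': 52, 'y': 37, 'x': 76}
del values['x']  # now {'c': 52, 'b': 40, 'z': 52, 'y': 37}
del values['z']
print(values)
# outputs {'c': 52, 'b': 40, 'y': 37}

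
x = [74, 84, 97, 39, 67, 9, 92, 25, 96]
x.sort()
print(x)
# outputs [9, 25, 39, 67, 74, 84, 92, 96, 97]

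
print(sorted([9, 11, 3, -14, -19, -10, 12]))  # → [-19, -14, -10, 3, 9, 11, 12]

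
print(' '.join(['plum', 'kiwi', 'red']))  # plum kiwi red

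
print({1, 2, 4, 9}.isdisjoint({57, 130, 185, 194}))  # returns True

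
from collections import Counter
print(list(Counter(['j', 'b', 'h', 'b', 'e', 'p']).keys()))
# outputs ['j', 'b', 'h', 'e', 'p']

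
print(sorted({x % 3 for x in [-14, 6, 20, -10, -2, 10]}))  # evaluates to [0, 1, 2]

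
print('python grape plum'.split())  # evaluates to ['python', 'grape', 'plum']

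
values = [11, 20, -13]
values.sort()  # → [-13, 11, 20]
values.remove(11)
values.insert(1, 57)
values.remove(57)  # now [-13, 20]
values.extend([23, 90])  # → [-13, 20, 23, 90]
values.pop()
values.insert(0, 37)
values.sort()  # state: [-13, 20, 23, 37]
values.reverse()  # [37, 23, 20, -13]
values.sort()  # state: [-13, 20, 23, 37]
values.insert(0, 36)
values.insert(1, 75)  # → [36, 75, -13, 20, 23, 37]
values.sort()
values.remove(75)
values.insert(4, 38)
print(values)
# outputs [-13, 20, 23, 36, 38, 37]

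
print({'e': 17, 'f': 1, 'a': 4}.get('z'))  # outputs None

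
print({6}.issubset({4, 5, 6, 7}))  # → True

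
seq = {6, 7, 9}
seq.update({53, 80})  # {6, 7, 9, 53, 80}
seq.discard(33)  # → {6, 7, 9, 53, 80}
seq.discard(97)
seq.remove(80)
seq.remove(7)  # {6, 9, 53}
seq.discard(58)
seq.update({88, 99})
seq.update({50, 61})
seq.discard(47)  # {6, 9, 50, 53, 61, 88, 99}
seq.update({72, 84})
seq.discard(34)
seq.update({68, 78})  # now {6, 9, 50, 53, 61, 68, 72, 78, 84, 88, 99}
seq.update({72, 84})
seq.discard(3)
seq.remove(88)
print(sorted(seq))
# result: [6, 9, 50, 53, 61, 68, 72, 78, 84, 99]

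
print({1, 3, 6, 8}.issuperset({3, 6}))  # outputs True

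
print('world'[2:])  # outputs rld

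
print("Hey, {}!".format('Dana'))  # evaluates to Hey, Dana!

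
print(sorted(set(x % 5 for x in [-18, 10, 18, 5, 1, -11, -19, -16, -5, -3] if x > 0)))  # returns [0, 1, 3]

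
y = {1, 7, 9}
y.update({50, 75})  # {1, 7, 9, 50, 75}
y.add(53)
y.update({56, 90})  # {1, 7, 9, 50, 53, 56, 75, 90}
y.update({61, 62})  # {1, 7, 9, 50, 53, 56, 61, 62, 75, 90}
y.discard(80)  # {1, 7, 9, 50, 53, 56, 61, 62, 75, 90}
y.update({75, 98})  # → {1, 7, 9, 50, 53, 56, 61, 62, 75, 90, 98}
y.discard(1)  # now {7, 9, 50, 53, 56, 61, 62, 75, 90, 98}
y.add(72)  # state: {7, 9, 50, 53, 56, 61, 62, 72, 75, 90, 98}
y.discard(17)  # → {7, 9, 50, 53, 56, 61, 62, 72, 75, 90, 98}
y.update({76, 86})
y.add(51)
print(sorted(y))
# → [7, 9, 50, 51, 53, 56, 61, 62, 72, 75, 76, 86, 90, 98]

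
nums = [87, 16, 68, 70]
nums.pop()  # 70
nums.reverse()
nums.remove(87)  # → [68, 16]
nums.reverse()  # [16, 68]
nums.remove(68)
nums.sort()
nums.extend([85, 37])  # [16, 85, 37]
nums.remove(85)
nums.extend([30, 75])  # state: [16, 37, 30, 75]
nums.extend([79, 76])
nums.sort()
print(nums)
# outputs [16, 30, 37, 75, 76, 79]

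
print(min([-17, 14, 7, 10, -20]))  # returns -20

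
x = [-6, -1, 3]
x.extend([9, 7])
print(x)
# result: [-6, -1, 3, 9, 7]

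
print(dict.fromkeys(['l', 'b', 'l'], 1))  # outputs {'l': 1, 'b': 1}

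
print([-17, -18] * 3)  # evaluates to [-17, -18, -17, -18, -17, -18]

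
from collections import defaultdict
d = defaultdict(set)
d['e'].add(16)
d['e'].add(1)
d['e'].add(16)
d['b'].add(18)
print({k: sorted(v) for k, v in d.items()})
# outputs {'e': [1, 16], 'b': [18]}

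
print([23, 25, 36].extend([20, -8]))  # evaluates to None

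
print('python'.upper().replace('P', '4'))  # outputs 4YTHON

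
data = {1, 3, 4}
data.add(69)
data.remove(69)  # {1, 3, 4}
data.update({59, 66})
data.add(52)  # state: {1, 3, 4, 52, 59, 66}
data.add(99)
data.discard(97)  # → {1, 3, 4, 52, 59, 66, 99}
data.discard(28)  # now {1, 3, 4, 52, 59, 66, 99}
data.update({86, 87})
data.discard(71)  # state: {1, 3, 4, 52, 59, 66, 86, 87, 99}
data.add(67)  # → {1, 3, 4, 52, 59, 66, 67, 86, 87, 99}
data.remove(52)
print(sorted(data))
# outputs [1, 3, 4, 59, 66, 67, 86, 87, 99]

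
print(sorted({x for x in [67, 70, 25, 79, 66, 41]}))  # [25, 41, 66, 67, 70, 79]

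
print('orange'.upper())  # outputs ORANGE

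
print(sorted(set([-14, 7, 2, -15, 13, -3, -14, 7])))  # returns [-15, -14, -3, 2, 7, 13]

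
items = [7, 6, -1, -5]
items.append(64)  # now [7, 6, -1, -5, 64]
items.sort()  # [-5, -1, 6, 7, 64]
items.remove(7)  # [-5, -1, 6, 64]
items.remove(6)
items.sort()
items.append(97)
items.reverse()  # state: [97, 64, -1, -5]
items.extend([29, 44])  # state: [97, 64, -1, -5, 29, 44]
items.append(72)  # [97, 64, -1, -5, 29, 44, 72]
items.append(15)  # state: [97, 64, -1, -5, 29, 44, 72, 15]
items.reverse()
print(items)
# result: [15, 72, 44, 29, -5, -1, 64, 97]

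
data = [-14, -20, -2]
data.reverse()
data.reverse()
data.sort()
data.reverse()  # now [-2, -14, -20]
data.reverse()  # [-20, -14, -2]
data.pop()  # -2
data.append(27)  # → [-20, -14, 27]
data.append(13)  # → [-20, -14, 27, 13]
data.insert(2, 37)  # [-20, -14, 37, 27, 13]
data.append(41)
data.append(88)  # [-20, -14, 37, 27, 13, 41, 88]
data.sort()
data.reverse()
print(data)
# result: [88, 41, 37, 27, 13, -14, -20]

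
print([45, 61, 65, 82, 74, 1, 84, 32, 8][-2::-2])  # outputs [32, 1, 82, 61]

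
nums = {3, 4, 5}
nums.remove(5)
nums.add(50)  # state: {3, 4, 50}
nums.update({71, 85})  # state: {3, 4, 50, 71, 85}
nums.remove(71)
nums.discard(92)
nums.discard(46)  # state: {3, 4, 50, 85}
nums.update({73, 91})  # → {3, 4, 50, 73, 85, 91}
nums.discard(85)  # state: {3, 4, 50, 73, 91}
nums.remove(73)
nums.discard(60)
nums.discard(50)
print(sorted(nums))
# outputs [3, 4, 91]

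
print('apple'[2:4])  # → pl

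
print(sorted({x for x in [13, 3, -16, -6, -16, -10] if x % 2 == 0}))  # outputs [-16, -10, -6]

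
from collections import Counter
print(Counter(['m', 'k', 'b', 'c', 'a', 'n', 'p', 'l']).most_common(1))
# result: [('m', 1)]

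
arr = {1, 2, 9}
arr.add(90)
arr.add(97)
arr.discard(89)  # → {1, 2, 9, 90, 97}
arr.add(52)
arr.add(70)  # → {1, 2, 9, 52, 70, 90, 97}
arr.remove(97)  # {1, 2, 9, 52, 70, 90}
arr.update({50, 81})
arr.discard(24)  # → {1, 2, 9, 50, 52, 70, 81, 90}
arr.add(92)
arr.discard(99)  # {1, 2, 9, 50, 52, 70, 81, 90, 92}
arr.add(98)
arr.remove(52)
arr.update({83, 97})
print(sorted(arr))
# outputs [1, 2, 9, 50, 70, 81, 83, 90, 92, 97, 98]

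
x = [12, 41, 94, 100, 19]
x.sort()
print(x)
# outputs [12, 19, 41, 94, 100]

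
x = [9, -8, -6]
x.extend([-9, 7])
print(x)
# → [9, -8, -6, -9, 7]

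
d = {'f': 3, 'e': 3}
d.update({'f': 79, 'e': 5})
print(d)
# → {'f': 79, 'e': 5}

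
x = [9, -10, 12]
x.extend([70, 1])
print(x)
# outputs [9, -10, 12, 70, 1]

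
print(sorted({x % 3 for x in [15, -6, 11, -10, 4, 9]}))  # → [0, 1, 2]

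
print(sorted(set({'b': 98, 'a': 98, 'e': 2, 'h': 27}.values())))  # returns [2, 27, 98]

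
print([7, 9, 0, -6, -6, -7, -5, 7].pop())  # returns 7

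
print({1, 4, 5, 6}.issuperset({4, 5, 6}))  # True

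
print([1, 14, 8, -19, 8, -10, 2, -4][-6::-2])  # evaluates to [8, 1]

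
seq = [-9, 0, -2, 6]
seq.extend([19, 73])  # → [-9, 0, -2, 6, 19, 73]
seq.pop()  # 73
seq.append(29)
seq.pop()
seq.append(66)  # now [-9, 0, -2, 6, 19, 66]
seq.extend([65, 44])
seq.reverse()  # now [44, 65, 66, 19, 6, -2, 0, -9]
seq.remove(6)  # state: [44, 65, 66, 19, -2, 0, -9]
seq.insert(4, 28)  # [44, 65, 66, 19, 28, -2, 0, -9]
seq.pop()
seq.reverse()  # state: [0, -2, 28, 19, 66, 65, 44]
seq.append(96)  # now [0, -2, 28, 19, 66, 65, 44, 96]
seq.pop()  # 96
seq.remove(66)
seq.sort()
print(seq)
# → [-2, 0, 19, 28, 44, 65]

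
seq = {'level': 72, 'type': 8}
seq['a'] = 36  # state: {'level': 72, 'type': 8, 'a': 36}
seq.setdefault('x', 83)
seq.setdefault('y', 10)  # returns 10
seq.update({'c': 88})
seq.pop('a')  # 36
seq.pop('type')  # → 8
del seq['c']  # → {'level': 72, 'x': 83, 'y': 10}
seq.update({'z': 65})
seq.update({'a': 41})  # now {'level': 72, 'x': 83, 'y': 10, 'z': 65, 'a': 41}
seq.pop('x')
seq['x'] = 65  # {'level': 72, 'y': 10, 'z': 65, 'a': 41, 'x': 65}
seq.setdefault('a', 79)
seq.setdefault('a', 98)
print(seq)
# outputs {'level': 72, 'y': 10, 'z': 65, 'a': 41, 'x': 65}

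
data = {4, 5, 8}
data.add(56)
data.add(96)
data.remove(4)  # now {5, 8, 56, 96}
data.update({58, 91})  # {5, 8, 56, 58, 91, 96}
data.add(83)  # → {5, 8, 56, 58, 83, 91, 96}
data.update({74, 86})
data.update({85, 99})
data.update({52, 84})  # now {5, 8, 52, 56, 58, 74, 83, 84, 85, 86, 91, 96, 99}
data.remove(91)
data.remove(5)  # {8, 52, 56, 58, 74, 83, 84, 85, 86, 96, 99}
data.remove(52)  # {8, 56, 58, 74, 83, 84, 85, 86, 96, 99}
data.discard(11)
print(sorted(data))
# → [8, 56, 58, 74, 83, 84, 85, 86, 96, 99]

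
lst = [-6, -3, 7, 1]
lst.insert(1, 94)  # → [-6, 94, -3, 7, 1]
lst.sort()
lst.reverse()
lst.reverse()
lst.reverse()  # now [94, 7, 1, -3, -6]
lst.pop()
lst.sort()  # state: [-3, 1, 7, 94]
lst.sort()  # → [-3, 1, 7, 94]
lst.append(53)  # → [-3, 1, 7, 94, 53]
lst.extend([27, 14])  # [-3, 1, 7, 94, 53, 27, 14]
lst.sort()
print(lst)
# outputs [-3, 1, 7, 14, 27, 53, 94]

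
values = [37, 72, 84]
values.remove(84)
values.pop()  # 72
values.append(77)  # [37, 77]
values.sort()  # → [37, 77]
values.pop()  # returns 77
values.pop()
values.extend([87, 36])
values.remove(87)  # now [36]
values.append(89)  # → [36, 89]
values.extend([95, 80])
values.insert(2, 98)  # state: [36, 89, 98, 95, 80]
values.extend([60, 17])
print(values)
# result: [36, 89, 98, 95, 80, 60, 17]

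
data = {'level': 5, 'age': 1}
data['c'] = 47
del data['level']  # {'age': 1, 'c': 47}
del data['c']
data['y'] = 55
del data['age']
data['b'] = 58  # {'y': 55, 'b': 58}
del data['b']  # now {'y': 55}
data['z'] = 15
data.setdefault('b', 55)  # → 55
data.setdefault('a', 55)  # 55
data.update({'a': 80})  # {'y': 55, 'z': 15, 'b': 55, 'a': 80}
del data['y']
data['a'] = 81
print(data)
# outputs {'z': 15, 'b': 55, 'a': 81}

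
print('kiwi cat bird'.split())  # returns ['kiwi', 'cat', 'bird']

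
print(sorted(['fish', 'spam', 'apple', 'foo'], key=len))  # ['foo', 'fish', 'spam', 'apple']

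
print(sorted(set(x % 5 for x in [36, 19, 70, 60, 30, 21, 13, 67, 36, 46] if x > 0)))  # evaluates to [0, 1, 2, 3, 4]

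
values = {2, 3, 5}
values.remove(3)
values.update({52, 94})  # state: {2, 5, 52, 94}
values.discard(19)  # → {2, 5, 52, 94}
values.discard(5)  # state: {2, 52, 94}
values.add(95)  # {2, 52, 94, 95}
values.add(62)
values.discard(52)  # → {2, 62, 94, 95}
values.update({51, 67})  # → {2, 51, 62, 67, 94, 95}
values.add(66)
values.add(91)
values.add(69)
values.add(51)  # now {2, 51, 62, 66, 67, 69, 91, 94, 95}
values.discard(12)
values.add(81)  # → {2, 51, 62, 66, 67, 69, 81, 91, 94, 95}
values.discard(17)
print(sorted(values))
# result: [2, 51, 62, 66, 67, 69, 81, 91, 94, 95]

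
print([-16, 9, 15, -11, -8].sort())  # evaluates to None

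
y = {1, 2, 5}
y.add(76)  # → {1, 2, 5, 76}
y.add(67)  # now {1, 2, 5, 67, 76}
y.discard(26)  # {1, 2, 5, 67, 76}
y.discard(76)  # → {1, 2, 5, 67}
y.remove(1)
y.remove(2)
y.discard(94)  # {5, 67}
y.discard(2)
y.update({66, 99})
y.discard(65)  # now {5, 66, 67, 99}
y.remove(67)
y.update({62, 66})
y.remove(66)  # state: {5, 62, 99}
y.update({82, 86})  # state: {5, 62, 82, 86, 99}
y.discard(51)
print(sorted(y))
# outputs [5, 62, 82, 86, 99]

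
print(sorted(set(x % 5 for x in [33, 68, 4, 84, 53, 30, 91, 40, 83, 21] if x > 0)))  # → [0, 1, 3, 4]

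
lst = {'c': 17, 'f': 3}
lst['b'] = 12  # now {'c': 17, 'f': 3, 'b': 12}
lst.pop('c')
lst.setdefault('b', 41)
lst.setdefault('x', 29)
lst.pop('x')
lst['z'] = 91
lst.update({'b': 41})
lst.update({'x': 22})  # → {'f': 3, 'b': 41, 'z': 91, 'x': 22}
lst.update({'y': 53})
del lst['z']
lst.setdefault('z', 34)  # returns 34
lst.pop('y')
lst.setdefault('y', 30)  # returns 30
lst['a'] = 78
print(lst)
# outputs {'f': 3, 'b': 41, 'x': 22, 'z': 34, 'y': 30, 'a': 78}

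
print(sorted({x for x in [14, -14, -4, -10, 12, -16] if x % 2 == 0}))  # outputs [-16, -14, -10, -4, 12, 14]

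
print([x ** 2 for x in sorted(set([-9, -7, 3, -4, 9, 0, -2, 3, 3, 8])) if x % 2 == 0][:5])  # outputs [16, 4, 0, 64]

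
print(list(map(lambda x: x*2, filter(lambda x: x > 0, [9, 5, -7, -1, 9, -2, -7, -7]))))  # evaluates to [18, 10, 18]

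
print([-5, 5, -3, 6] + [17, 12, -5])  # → [-5, 5, -3, 6, 17, 12, -5]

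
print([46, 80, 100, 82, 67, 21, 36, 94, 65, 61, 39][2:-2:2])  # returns [100, 67, 36, 65]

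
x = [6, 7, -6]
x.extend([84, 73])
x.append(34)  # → [6, 7, -6, 84, 73, 34]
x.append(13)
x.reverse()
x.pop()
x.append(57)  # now [13, 34, 73, 84, -6, 7, 57]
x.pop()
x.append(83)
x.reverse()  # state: [83, 7, -6, 84, 73, 34, 13]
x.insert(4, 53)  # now [83, 7, -6, 84, 53, 73, 34, 13]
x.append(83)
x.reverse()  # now [83, 13, 34, 73, 53, 84, -6, 7, 83]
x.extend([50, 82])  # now [83, 13, 34, 73, 53, 84, -6, 7, 83, 50, 82]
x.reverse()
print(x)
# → [82, 50, 83, 7, -6, 84, 53, 73, 34, 13, 83]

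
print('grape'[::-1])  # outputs eparg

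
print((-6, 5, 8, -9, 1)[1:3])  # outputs (5, 8)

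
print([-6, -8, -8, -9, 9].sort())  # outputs None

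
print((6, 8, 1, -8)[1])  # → 8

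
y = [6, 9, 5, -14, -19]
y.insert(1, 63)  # [6, 63, 9, 5, -14, -19]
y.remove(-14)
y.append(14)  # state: [6, 63, 9, 5, -19, 14]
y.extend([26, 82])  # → [6, 63, 9, 5, -19, 14, 26, 82]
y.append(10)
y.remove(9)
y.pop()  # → 10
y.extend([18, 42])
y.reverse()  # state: [42, 18, 82, 26, 14, -19, 5, 63, 6]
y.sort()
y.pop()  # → 82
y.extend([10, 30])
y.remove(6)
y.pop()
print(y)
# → [-19, 5, 14, 18, 26, 42, 63, 10]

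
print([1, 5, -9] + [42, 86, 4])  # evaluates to [1, 5, -9, 42, 86, 4]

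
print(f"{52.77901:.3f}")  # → 52.779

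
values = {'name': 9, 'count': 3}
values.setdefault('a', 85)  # 85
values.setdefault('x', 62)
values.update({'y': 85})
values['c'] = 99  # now {'name': 9, 'count': 3, 'a': 85, 'x': 62, 'y': 85, 'c': 99}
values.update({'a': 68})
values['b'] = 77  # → {'name': 9, 'count': 3, 'a': 68, 'x': 62, 'y': 85, 'c': 99, 'b': 77}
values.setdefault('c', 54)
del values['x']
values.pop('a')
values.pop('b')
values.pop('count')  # 3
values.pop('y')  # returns 85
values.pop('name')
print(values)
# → {'c': 99}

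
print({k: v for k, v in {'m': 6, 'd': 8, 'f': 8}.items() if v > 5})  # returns {'m': 6, 'd': 8, 'f': 8}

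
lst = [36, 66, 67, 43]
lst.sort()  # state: [36, 43, 66, 67]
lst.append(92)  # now [36, 43, 66, 67, 92]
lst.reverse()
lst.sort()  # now [36, 43, 66, 67, 92]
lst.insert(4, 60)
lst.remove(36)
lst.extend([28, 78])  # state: [43, 66, 67, 60, 92, 28, 78]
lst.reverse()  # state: [78, 28, 92, 60, 67, 66, 43]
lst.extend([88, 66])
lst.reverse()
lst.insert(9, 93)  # [66, 88, 43, 66, 67, 60, 92, 28, 78, 93]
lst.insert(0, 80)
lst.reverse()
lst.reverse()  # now [80, 66, 88, 43, 66, 67, 60, 92, 28, 78, 93]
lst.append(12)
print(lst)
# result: [80, 66, 88, 43, 66, 67, 60, 92, 28, 78, 93, 12]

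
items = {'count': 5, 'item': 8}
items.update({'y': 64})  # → {'count': 5, 'item': 8, 'y': 64}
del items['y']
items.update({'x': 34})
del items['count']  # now {'item': 8, 'x': 34}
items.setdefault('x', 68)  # 34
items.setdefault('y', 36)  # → 36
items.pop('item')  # 8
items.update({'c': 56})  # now {'x': 34, 'y': 36, 'c': 56}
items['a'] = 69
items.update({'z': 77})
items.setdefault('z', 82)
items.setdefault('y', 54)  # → 36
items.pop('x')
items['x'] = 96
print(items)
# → {'y': 36, 'c': 56, 'a': 69, 'z': 77, 'x': 96}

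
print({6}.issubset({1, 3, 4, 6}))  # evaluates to True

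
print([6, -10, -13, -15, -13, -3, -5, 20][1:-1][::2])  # [-10, -15, -3]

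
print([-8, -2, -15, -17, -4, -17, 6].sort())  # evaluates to None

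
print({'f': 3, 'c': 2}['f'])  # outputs 3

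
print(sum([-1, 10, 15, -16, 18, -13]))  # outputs 13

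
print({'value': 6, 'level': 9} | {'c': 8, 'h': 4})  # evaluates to {'value': 6, 'level': 9, 'c': 8, 'h': 4}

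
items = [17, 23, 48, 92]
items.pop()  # 92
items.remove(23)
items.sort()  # [17, 48]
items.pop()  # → 48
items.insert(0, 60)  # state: [60, 17]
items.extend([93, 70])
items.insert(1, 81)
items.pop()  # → 70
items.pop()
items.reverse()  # [17, 81, 60]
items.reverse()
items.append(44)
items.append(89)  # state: [60, 81, 17, 44, 89]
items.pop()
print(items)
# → [60, 81, 17, 44]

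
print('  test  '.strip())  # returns test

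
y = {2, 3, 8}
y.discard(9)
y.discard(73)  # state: {2, 3, 8}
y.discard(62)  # {2, 3, 8}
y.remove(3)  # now {2, 8}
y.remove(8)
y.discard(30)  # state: {2}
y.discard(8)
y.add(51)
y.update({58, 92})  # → {2, 51, 58, 92}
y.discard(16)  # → {2, 51, 58, 92}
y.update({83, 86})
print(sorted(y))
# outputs [2, 51, 58, 83, 86, 92]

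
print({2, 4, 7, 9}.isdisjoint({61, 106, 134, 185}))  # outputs True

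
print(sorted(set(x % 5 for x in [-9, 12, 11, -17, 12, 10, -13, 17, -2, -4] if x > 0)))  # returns [0, 1, 2]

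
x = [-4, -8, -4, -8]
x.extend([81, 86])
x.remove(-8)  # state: [-4, -4, -8, 81, 86]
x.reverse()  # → [86, 81, -8, -4, -4]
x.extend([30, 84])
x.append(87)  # [86, 81, -8, -4, -4, 30, 84, 87]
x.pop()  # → 87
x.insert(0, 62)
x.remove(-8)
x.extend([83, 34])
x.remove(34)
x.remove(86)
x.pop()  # 83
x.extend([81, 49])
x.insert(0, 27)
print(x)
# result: [27, 62, 81, -4, -4, 30, 84, 81, 49]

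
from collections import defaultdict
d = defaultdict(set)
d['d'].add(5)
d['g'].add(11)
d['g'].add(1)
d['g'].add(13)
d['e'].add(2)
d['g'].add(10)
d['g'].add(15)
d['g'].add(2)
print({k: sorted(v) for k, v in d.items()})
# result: {'d': [5], 'g': [1, 2, 10, 11, 13, 15], 'e': [2]}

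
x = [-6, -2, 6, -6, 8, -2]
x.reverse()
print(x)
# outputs [-2, 8, -6, 6, -2, -6]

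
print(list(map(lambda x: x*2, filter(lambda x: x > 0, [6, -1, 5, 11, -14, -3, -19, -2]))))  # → [12, 10, 22]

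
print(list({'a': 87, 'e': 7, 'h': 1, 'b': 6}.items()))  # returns [('a', 87), ('e', 7), ('h', 1), ('b', 6)]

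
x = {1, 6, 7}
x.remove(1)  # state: {6, 7}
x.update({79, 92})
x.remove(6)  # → {7, 79, 92}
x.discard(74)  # {7, 79, 92}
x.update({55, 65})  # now {7, 55, 65, 79, 92}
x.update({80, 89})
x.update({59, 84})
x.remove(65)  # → {7, 55, 59, 79, 80, 84, 89, 92}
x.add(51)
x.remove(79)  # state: {7, 51, 55, 59, 80, 84, 89, 92}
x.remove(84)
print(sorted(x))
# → [7, 51, 55, 59, 80, 89, 92]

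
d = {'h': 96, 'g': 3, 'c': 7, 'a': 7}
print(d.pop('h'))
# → 96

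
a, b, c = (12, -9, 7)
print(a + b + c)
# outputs 10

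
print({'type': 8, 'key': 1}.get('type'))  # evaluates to 8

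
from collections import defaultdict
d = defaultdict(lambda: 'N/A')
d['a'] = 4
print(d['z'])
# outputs N/A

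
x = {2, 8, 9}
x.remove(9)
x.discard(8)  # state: {2}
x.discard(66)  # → {2}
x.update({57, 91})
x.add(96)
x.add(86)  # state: {2, 57, 86, 91, 96}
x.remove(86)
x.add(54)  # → {2, 54, 57, 91, 96}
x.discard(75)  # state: {2, 54, 57, 91, 96}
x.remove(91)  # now {2, 54, 57, 96}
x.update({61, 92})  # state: {2, 54, 57, 61, 92, 96}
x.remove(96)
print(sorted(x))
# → [2, 54, 57, 61, 92]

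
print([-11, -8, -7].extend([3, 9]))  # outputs None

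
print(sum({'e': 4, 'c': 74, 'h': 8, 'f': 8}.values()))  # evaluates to 94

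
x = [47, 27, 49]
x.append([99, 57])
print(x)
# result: [47, 27, 49, [99, 57]]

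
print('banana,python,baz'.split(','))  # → ['banana', 'python', 'baz']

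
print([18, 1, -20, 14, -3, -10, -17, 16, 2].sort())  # None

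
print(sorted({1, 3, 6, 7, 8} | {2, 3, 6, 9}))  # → [1, 2, 3, 6, 7, 8, 9]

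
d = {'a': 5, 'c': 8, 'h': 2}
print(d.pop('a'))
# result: 5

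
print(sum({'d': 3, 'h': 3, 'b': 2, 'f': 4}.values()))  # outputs 12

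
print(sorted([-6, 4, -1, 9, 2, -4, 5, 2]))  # [-6, -4, -1, 2, 2, 4, 5, 9]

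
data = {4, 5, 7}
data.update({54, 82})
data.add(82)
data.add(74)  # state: {4, 5, 7, 54, 74, 82}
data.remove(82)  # {4, 5, 7, 54, 74}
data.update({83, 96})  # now {4, 5, 7, 54, 74, 83, 96}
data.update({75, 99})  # {4, 5, 7, 54, 74, 75, 83, 96, 99}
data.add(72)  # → {4, 5, 7, 54, 72, 74, 75, 83, 96, 99}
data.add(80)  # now {4, 5, 7, 54, 72, 74, 75, 80, 83, 96, 99}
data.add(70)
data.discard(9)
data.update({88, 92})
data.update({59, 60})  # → {4, 5, 7, 54, 59, 60, 70, 72, 74, 75, 80, 83, 88, 92, 96, 99}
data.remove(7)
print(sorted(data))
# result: [4, 5, 54, 59, 60, 70, 72, 74, 75, 80, 83, 88, 92, 96, 99]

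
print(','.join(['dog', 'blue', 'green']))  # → dog,blue,green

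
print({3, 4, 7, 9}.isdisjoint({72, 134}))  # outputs True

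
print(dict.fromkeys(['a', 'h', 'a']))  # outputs {'a': None, 'h': None}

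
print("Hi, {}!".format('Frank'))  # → Hi, Frank!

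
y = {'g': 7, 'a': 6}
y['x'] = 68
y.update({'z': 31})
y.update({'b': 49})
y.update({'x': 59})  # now {'g': 7, 'a': 6, 'x': 59, 'z': 31, 'b': 49}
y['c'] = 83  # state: {'g': 7, 'a': 6, 'x': 59, 'z': 31, 'b': 49, 'c': 83}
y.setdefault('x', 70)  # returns 59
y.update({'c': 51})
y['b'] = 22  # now {'g': 7, 'a': 6, 'x': 59, 'z': 31, 'b': 22, 'c': 51}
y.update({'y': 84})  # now {'g': 7, 'a': 6, 'x': 59, 'z': 31, 'b': 22, 'c': 51, 'y': 84}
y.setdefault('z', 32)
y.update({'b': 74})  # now {'g': 7, 'a': 6, 'x': 59, 'z': 31, 'b': 74, 'c': 51, 'y': 84}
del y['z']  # {'g': 7, 'a': 6, 'x': 59, 'b': 74, 'c': 51, 'y': 84}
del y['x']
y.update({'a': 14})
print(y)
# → {'g': 7, 'a': 14, 'b': 74, 'c': 51, 'y': 84}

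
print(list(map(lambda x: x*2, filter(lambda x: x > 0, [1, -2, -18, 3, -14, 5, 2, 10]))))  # [2, 6, 10, 4, 20]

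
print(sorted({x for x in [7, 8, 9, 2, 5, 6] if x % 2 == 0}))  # [2, 6, 8]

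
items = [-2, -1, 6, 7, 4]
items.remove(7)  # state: [-2, -1, 6, 4]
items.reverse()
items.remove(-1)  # [4, 6, -2]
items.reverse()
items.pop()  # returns 4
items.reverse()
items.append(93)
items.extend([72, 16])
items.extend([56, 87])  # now [6, -2, 93, 72, 16, 56, 87]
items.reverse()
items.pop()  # 6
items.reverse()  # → [-2, 93, 72, 16, 56, 87]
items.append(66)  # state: [-2, 93, 72, 16, 56, 87, 66]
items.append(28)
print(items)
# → [-2, 93, 72, 16, 56, 87, 66, 28]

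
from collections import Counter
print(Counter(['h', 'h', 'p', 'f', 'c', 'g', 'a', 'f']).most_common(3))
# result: [('h', 2), ('f', 2), ('p', 1)]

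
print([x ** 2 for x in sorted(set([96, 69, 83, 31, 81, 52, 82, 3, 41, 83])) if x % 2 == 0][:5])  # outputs [2704, 6724, 9216]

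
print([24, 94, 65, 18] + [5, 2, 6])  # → [24, 94, 65, 18, 5, 2, 6]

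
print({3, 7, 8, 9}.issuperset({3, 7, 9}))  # True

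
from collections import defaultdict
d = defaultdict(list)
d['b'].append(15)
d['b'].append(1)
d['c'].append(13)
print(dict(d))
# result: {'b': [15, 1], 'c': [13]}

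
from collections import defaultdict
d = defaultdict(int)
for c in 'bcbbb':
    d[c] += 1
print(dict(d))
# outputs {'b': 4, 'c': 1}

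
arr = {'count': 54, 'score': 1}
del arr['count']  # {'score': 1}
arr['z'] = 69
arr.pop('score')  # 1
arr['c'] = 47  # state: {'z': 69, 'c': 47}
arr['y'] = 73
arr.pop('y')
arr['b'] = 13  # {'z': 69, 'c': 47, 'b': 13}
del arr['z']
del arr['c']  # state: {'b': 13}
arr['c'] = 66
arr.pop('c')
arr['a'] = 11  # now {'b': 13, 'a': 11}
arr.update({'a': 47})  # {'b': 13, 'a': 47}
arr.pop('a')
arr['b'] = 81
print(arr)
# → {'b': 81}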